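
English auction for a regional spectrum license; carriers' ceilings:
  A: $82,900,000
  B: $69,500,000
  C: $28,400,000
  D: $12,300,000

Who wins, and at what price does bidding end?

A wins at $69,500,000

Sorting limits: 82,900,000 (A) > 69,500,000 (B) > 28,400,000 (C) > 12,300,000 (D)
B is the last rival to drop out, at $69,500,000; A remains and wins at that price.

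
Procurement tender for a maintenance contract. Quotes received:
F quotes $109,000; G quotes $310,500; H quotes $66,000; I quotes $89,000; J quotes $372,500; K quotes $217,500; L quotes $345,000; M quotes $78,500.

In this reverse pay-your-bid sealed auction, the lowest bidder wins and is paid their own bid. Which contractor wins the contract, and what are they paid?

Bids ranked: 66,000 (H) < 78,500 (M) < 89,000 (I) < 109,000 (F) < 217,500 (K) < 310,500 (G) < …
H is lowest → is paid own bid, $66,000.

H is paid $66,000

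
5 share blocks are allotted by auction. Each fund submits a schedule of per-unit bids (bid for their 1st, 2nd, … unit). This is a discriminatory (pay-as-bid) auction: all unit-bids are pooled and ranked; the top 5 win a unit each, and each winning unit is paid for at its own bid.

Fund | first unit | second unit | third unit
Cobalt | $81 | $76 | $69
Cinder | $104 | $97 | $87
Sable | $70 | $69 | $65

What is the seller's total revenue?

Total revenue: $445

All unit-bids, highest first — top 5: 104 (Cinder-1), 97 (Cinder-2), 87 (Cinder-3), 81 (Cobalt-1), 76 (Cobalt-2)
Next rejected bid: $70 (not a price — pay-as-bid).
Each winning unit pays its own bid.
Revenue = 104 + 97 + 87 + 81 + 76 = $445.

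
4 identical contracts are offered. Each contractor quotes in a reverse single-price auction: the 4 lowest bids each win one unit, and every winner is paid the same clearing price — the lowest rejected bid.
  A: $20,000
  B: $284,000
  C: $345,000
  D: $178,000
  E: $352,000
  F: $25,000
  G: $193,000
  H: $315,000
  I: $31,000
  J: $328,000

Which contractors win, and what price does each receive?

A, F, I, D; each is paid $193,000

Sorting: 20,000 (A), 25,000 (F), 31,000 (I), 178,000 (D), 193,000 (G), 284,000 (B), …
Winners (4 units): A, F, I, D.
First losing bid is G's $193,000, which sets the uniform price.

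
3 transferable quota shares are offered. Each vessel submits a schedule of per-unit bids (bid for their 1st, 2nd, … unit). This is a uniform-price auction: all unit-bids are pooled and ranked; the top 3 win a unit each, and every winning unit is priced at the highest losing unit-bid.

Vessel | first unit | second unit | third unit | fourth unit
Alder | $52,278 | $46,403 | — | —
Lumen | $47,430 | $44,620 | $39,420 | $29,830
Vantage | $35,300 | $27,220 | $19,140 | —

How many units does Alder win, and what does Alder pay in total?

Alder: 2 units, pays $89,240

All unit-bids, highest first — top 3: 52,278 (Alder-1), 47,430 (Lumen-1), 46,403 (Alder-2)
First bid not allocated: $44,620.
Alder wins 2 unit(s) at $44,620 each.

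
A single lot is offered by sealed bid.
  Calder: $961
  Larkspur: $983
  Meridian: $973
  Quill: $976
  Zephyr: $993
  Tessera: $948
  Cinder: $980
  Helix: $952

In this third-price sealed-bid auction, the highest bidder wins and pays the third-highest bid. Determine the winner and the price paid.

Zephyr pays $980

Bids ranked: 993 (Zephyr) > 983 (Larkspur) > 980 (Cinder) > 976 (Quill) > 973 (Meridian) > 961 (Calder) > …
Zephyr is highest; pays the third-highest bid, $980.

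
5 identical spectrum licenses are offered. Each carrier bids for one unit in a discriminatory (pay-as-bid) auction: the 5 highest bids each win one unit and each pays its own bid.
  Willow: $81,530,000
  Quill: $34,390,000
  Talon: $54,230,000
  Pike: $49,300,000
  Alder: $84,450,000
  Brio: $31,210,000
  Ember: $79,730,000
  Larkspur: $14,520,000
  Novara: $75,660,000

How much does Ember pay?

Ember pays $79,730,000

Bids ranked high→low: 84,450,000 (Alder), 81,530,000 (Willow), 79,730,000 (Ember), 75,660,000 (Novara), 54,230,000 (Talon), 49,300,000 (Pike), 34,390,000 (Quill), …
The 5 highest are Alder, Willow, Ember, Novara, Talon.
Ember wins → own bid $79,730,000.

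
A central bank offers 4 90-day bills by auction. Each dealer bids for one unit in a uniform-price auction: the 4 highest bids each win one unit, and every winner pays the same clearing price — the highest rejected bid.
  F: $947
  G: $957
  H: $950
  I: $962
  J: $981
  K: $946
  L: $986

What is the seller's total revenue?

Total revenue: $3,800

Ordering the bids: 986 (L), 981 (J), 962 (I), 957 (G), 950 (H), 947 (F), …
The 4 highest are L, J, I, G.
Highest unsuccessful bid: $950 → clearing price.
Total revenue = 4 × $950 = $3,800.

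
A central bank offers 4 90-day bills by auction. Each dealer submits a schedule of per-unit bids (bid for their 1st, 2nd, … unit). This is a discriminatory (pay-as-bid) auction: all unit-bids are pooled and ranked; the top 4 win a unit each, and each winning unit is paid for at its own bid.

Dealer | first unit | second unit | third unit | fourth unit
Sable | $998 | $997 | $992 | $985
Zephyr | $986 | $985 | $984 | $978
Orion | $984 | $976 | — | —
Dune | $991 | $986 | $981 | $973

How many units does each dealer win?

All unit-bids, highest first — top 4: 998 (Sable-1), 997 (Sable-2), 992 (Sable-3), 991 (Dune-1)
Next rejected bid: $986 (not a price — pay-as-bid).
Allocation: Dune 1, Sable 3.

Dune 1, Sable 3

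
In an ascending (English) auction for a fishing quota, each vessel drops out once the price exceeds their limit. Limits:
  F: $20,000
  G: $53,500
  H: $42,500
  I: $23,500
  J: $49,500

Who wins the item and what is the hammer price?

Rule: the price rises until one bidder remains; the winner pays the price at which the last rival dropped out.
Sorting limits: 53,500 (G) > 49,500 (J) > 42,500 (H) > 23,500 (I) > 20,000 (F)
J is the last rival to drop out, at $49,500; G remains and wins at that price.

G wins at $49,500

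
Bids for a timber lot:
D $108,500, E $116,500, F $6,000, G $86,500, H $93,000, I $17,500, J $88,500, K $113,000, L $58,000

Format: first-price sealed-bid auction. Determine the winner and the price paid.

E pays $116,500

Sorting bids: 116,500 (E) > 113,000 (K) > 108,500 (D) > 93,000 (H) > 88,500 (J) > 86,500 (G) > …
E has the highest bid and pays exactly that: $116,500.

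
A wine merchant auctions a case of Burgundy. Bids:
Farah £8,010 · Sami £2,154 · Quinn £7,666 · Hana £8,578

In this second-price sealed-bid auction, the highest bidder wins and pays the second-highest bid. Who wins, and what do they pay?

Second-price sealed-bid auction: the highest bidder wins and pays the second-highest bid.
Bids ranked: 8,578 (Hana) > 8,010 (Farah) > 7,666 (Quinn) > 2,154 (Sami)
Hana wins with the highest bid; price is set by the runner-up at £8,010.

Hana pays £8,010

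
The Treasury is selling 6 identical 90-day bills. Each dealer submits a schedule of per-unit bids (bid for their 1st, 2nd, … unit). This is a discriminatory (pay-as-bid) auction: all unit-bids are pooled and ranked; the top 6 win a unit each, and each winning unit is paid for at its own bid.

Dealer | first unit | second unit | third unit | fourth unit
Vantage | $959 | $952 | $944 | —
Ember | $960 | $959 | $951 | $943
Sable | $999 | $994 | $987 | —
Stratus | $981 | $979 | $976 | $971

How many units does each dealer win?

Sable 3, Stratus 3

Merging the schedules and taking the best 6: 999 (Sable-1), 994 (Sable-2), 987 (Sable-3), 981 (Stratus-1), 979 (Stratus-2), 976 (Stratus-3)
Next rejected bid: $971 (not a price — pay-as-bid).
Allocation: Sable 3, Stratus 3.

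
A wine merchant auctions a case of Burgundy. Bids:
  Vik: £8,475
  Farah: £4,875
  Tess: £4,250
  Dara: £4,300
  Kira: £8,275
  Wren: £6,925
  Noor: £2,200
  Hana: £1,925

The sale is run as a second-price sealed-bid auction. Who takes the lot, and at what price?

Bids ranked: 8,475 (Vik) > 8,275 (Kira) > 6,925 (Wren) > 4,875 (Farah) > 4,300 (Dara) > 4,250 (Tess) > …
Vik is highest; pays the second-highest bid, £8,275.

Vik pays £8,275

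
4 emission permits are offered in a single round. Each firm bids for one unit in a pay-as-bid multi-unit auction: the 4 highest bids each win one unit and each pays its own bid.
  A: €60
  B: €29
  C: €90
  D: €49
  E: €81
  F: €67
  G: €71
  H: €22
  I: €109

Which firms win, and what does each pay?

I €109, C €90, E €81, G €71

Bids ranked high→low: 109 (I), 90 (C), 81 (E), 71 (G), 67 (F), 60 (A), …
The 4 highest are I, C, E, G.
Each winner pays its own bid: I €109, C €90, E €81, G €71.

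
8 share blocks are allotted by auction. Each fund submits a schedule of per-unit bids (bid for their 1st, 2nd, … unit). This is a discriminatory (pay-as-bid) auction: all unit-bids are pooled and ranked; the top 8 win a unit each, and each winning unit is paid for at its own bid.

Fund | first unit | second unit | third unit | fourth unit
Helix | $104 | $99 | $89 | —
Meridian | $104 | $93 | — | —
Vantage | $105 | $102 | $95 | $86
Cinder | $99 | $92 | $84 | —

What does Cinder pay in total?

Cinder pays $99

All unit-bids, highest first — top 8: 105 (Vantage-1), 104 (Helix-1), 104 (Meridian-1), 102 (Vantage-2), 99 (Helix-2), 99 (Cinder-1), 95 (Vantage-3), 93 (Meridian-2)
Next rejected bid: $92 (not a price — pay-as-bid).
Cinder's winning unit-bids: 99 = $99.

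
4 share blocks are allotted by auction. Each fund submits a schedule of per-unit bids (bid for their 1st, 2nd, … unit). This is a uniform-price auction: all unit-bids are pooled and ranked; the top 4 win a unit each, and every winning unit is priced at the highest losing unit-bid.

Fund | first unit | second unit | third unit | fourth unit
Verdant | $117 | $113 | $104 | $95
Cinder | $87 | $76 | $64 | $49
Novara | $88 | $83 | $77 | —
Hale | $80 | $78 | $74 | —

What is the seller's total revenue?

Merging the schedules and taking the best 4: 117 (Verdant-1), 113 (Verdant-2), 104 (Verdant-3), 95 (Verdant-4)
Highest rejected unit-bid = $88.
Allocation: Verdant 4. Every unit priced at $88.
Revenue = 4 × 88 = $352.

Total revenue: $352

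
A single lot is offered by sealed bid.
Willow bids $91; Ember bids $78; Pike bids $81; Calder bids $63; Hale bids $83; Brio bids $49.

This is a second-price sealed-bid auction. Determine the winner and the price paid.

Willow pays $83

Bids ranked: 91 (Willow) > 83 (Hale) > 81 (Pike) > 78 (Ember) > 63 (Calder) > 49 (Brio)
Willow wins with the highest bid; price is set by the runner-up at $83.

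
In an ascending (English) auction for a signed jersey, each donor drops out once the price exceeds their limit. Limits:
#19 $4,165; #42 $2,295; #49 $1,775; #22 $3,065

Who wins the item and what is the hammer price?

Limits in order: 4,165 (#19) > 3,065 (#22) > 2,295 (#42) > 1,775 (#49)
Bidding ends when #22 exits at $3,065; #19 takes it.

#19 wins at $3,065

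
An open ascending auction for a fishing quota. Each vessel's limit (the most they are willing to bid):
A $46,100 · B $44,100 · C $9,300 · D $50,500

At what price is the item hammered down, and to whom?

D wins at $46,100

Limits ranked: 50,500 (D) > 46,100 (A) > 44,100 (B) > 9,300 (C)
Bidding ends when A exits at $46,100; D takes it.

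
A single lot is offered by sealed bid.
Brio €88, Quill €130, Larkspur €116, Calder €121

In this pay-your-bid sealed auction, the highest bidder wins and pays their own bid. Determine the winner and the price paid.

Quill pays €130

Rule: the highest bidder wins and pays their own bid.
Bids ranked: 130 (Quill) > 121 (Calder) > 116 (Larkspur) > 88 (Brio)
Quill is highest → pays own bid, €130.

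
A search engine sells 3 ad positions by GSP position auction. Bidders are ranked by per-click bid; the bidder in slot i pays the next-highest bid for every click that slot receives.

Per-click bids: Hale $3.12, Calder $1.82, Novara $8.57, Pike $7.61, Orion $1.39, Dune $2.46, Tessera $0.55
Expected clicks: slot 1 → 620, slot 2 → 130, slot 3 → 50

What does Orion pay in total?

Orion pays $0.00

Per-click bids in order: $8.57 (Novara) > $7.61 (Pike) > $3.12 (Hale) > $2.46 (Dune) > …
Orion ranks below slot 3 → no slot, pays nothing.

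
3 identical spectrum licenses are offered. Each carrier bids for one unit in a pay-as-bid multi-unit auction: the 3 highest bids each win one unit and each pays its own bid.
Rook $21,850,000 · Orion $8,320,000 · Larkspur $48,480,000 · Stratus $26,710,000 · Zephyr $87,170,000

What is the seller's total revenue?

Bids ranked high→low: 87,170,000 (Zephyr), 48,480,000 (Larkspur), 26,710,000 (Stratus), 21,850,000 (Rook), 8,320,000 (Orion)
Winners (3 units): Zephyr, Larkspur, Stratus.
Total revenue = 87,170,000 + 48,480,000 + 26,710,000 = $162,360,000.

Total revenue: $162,360,000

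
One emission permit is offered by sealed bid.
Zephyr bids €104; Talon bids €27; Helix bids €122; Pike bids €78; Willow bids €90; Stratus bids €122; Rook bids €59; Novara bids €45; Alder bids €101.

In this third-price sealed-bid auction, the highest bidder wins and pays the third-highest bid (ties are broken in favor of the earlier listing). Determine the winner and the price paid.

Helix pays €104

Rule: the highest bidder wins and pays the third-highest bid.
Sorting bids: 122 (Helix) > 122 (Stratus) > 104 (Zephyr) > 101 (Alder) > 90 (Willow) > 78 (Pike) > …
Helix and Stratus tie at €122; tie-break gives it to Helix.
Helix wins; payment is bid #3 in the ranking = €104.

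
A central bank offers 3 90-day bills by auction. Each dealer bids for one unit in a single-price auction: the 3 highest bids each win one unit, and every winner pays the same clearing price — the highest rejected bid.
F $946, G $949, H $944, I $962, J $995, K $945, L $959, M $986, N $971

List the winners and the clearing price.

J, M, N; each pays $962

Sorting: 995 (J), 986 (M), 971 (N), 962 (I), 959 (L), …
Top 3: J, M, N.
Highest unsuccessful bid: $962 → clearing price.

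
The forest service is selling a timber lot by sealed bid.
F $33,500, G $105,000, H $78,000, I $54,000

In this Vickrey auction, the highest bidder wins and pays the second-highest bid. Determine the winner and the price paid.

Vickrey auction: the highest bidder wins and pays the second-highest bid.
Bids ranked: 105,000 (G) > 78,000 (H) > 54,000 (I) > 33,500 (F)
G wins with the highest bid; price is set by the runner-up at $78,000.

G pays $78,000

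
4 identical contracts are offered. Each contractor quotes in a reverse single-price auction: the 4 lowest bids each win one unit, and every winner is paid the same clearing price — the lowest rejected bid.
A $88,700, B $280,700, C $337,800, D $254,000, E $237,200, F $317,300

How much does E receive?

E is paid $317,300

Sorting: 88,700 (A), 237,200 (E), 254,000 (D), 280,700 (B), 317,300 (F), 337,800 (C)
Lowest 4: A, E, D, B.
Lowest unsuccessful bid: $317,300 → clearing price.
E wins → is paid $317,300.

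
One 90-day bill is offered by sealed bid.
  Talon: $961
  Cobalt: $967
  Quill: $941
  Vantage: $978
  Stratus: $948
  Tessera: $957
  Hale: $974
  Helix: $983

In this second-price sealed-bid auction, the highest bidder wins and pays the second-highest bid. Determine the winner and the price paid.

Bids ranked: 983 (Helix) > 978 (Vantage) > 974 (Hale) > 967 (Cobalt) > 961 (Talon) > 957 (Tessera) > …
Helix wins with the highest bid; price is set by the runner-up at $978.

Helix pays $978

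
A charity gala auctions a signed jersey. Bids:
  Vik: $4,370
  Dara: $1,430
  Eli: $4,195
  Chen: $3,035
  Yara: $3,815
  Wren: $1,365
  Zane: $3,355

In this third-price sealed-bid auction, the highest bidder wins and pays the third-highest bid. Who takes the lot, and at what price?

Vik pays $3,815

Bids ranked: 4,370 (Vik) > 4,195 (Eli) > 3,815 (Yara) > 3,355 (Zane) > 3,035 (Chen) > 1,430 (Dara) > …
Vik wins; payment is bid #3 in the ranking = $3,815.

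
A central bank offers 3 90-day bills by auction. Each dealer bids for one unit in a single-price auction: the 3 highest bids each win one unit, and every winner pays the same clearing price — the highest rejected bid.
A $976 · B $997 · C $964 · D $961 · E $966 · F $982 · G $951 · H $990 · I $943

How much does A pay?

A pays $0

Bids ranked high→low: 997 (B), 990 (H), 982 (F), 976 (A), 966 (E), …
The 3 highest are B, H, F.
Highest unsuccessful bid: $976 → clearing price.
A does not win → pays $0.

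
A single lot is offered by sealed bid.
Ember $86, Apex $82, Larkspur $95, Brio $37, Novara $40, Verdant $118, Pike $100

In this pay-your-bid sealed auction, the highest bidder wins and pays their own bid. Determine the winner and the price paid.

Pay-your-bid sealed auction: the highest bidder wins and pays their own bid.
Bids ranked: 118 (Verdant) > 100 (Pike) > 95 (Larkspur) > 86 (Ember) > 82 (Apex) > 40 (Novara) > …
Verdant is highest → pays own bid, $118.

Verdant pays $118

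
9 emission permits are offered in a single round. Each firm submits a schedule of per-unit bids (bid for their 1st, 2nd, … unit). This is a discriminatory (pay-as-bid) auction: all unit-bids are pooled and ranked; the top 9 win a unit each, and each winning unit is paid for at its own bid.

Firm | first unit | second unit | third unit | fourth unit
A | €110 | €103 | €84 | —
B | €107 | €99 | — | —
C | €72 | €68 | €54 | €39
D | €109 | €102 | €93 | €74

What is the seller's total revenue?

Merging the schedules and taking the best 9: 110 (A-1), 109 (D-1), 107 (B-1), 103 (A-2), 102 (D-2), 99 (B-2), 93 (D-3), 84 (A-3), 74 (D-4)
Next rejected bid: €72 (not a price — pay-as-bid).
Each winning unit pays its own bid.
Revenue = 110 + 109 + 107 + 103 + 102 + 99 + 93 + 84 + 74 = €881.

Total revenue: €881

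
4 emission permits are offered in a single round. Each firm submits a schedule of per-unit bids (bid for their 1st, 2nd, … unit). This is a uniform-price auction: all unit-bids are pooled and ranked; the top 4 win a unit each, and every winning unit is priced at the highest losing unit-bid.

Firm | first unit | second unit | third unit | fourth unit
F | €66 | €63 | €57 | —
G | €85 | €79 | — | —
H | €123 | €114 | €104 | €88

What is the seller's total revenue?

Merging the schedules and taking the best 4: 123 (H-1), 114 (H-2), 104 (H-3), 88 (H-4)
First bid not allocated: €85.
Allocation: H 4. Every unit priced at €85.
Revenue = 4 × 85 = €340.

Total revenue: €340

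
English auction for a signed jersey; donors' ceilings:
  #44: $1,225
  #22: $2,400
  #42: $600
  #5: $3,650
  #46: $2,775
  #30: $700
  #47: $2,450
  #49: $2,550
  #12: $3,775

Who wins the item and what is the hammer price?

Limits ranked: 3,775 (#12) > 3,650 (#5) > 2,775 (#46) > 2,550 (#49) > 2,450 (#47) > 2,400 (#22) > …
Once the price passes $3,650, only #12 is left; the hammer falls at #5's limit of $3,650.

#12 wins at $3,650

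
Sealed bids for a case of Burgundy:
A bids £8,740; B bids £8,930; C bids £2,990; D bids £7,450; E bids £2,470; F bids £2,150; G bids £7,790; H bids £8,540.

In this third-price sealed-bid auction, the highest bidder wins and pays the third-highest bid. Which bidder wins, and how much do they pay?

Bids in order: 8,930 (B) > 8,740 (A) > 8,540 (H) > 7,790 (G) > 7,450 (D) > 2,990 (C) > …
B wins; payment is bid #3 in the ranking = £8,540.

B pays £8,540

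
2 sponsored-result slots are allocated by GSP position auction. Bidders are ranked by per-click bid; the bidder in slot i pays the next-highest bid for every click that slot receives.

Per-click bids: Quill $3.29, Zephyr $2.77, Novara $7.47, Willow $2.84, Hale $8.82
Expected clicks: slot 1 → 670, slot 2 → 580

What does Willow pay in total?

Per-click bids in order: $8.82 (Hale) > $7.47 (Novara) > $3.29 (Quill) > …
Willow ranks below slot 2 → no slot, pays nothing.

Willow pays $0.00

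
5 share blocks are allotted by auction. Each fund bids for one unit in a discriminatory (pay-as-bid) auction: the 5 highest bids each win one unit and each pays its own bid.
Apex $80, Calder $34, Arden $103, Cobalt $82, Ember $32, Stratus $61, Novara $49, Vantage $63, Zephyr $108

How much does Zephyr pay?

Sorting: 108 (Zephyr), 103 (Arden), 82 (Cobalt), 80 (Apex), 63 (Vantage), 61 (Stratus), 49 (Novara), …
Winners (5 units): Zephyr, Arden, Cobalt, Apex, Vantage.
Zephyr wins → own bid $108.

Zephyr pays $108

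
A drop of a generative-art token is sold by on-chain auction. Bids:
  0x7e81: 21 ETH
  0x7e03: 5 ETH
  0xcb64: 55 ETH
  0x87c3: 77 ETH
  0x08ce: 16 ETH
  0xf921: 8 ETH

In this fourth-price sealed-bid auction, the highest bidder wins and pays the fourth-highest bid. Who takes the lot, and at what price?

Bids in order: 77 (0x87c3) > 55 (0xcb64) > 21 (0x7e81) > 16 (0x08ce) > 8 (0xf921) > 5 (0x7e03)
0x87c3 wins; payment is bid #4 in the ranking = 16 ETH.

0x87c3 pays 16 ETH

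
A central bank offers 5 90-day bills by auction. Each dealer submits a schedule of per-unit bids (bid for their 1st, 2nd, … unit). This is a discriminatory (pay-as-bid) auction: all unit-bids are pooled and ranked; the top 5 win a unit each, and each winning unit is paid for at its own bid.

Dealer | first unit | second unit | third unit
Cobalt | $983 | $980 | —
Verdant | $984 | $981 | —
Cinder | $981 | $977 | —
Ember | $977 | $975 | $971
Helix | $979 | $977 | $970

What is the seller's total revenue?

Total revenue: $4,909

Merging the schedules and taking the best 5: 984 (Verdant-1), 983 (Cobalt-1), 981 (Verdant-2), 981 (Cinder-1), 980 (Cobalt-2)
Next rejected bid: $979 (not a price — pay-as-bid).
Each winning unit pays its own bid.
Revenue = 984 + 983 + 981 + 981 + 980 = $4,909.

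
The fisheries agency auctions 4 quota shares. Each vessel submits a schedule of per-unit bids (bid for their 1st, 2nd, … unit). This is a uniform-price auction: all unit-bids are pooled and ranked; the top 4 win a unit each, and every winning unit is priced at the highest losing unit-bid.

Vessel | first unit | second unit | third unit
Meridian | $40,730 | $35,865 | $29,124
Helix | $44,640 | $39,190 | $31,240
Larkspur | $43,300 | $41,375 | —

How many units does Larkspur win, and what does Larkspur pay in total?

All unit-bids, highest first — top 4: 44,640 (Helix-1), 43,300 (Larkspur-1), 41,375 (Larkspur-2), 40,730 (Meridian-1)
First bid not allocated: $39,190.
Larkspur wins 2 unit(s) at $39,190 each.

Larkspur: 2 units, pays $78,380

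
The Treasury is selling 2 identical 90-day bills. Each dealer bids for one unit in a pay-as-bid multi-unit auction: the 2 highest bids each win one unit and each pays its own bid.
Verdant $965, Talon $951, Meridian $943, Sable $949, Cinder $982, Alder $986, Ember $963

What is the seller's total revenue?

Total revenue: $1,968

Bids ranked high→low: 986 (Alder), 982 (Cinder), 965 (Verdant), 963 (Ember), …
Top 2: Alder, Cinder.
Total revenue = 986 + 982 = $1,968.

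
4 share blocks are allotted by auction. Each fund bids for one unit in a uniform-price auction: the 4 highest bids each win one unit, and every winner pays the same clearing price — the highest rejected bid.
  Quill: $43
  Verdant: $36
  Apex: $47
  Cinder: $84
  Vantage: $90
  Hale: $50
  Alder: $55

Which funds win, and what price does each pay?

Vantage, Cinder, Alder, Hale; each pays $47

Ordering the bids: 90 (Vantage), 84 (Cinder), 55 (Alder), 50 (Hale), 47 (Apex), 43 (Quill), …
The 4 highest are Vantage, Cinder, Alder, Hale.
First losing bid is Apex's $47, which sets the uniform price.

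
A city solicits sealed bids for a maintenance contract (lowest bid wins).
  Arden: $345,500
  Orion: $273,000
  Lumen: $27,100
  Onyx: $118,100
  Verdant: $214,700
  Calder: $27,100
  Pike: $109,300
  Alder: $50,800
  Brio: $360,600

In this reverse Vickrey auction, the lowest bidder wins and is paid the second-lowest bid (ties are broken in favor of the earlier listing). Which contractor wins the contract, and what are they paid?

Sorting bids: 27,100 (Lumen) < 27,100 (Calder) < 50,800 (Alder) < 109,300 (Pike) < 118,100 (Onyx) < 214,700 (Verdant) < …
Tie at $27,100 → Lumen wins by tie-break.
Lumen is lowest; is paid the second-lowest bid, $27,100.

Lumen is paid $27,100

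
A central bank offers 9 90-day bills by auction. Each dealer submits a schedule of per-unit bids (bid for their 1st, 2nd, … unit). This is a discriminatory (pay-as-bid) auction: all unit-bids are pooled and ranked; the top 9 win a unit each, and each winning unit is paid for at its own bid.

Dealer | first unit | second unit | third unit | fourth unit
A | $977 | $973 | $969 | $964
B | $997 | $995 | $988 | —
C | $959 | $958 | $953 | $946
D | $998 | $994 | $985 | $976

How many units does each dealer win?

A 2, B 3, D 4

Pooled unit-bids ranked (top 9): 998 (D-1), 997 (B-1), 995 (B-2), 994 (D-2), 988 (B-3), 985 (D-3), 977 (A-1), 976 (D-4), 973 (A-2)
Next rejected bid: $969 (not a price — pay-as-bid).
Allocation: A 2, B 3, D 4.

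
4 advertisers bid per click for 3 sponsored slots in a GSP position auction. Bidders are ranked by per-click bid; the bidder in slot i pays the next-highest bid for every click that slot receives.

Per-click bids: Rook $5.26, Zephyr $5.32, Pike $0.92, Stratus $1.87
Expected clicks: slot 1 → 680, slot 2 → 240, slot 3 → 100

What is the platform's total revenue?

Ranked by bid: $5.32 (Zephyr) > $5.26 (Rook) > $1.87 (Stratus) > $0.92 (Pike)
Slot 1: Zephyr pays $5.26 × 680 = $3576.80
Slot 2: Rook pays $1.87 × 240 = $448.80
Slot 3: Stratus pays $0.92 × 100 = $92.00
Total = $4117.60

Total revenue: $4117.60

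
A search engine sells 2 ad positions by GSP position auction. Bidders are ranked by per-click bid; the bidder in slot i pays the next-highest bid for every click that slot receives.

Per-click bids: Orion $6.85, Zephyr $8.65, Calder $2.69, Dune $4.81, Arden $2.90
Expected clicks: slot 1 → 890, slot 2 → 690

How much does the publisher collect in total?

Total revenue: $9415.40

Sorting advertisers: $8.65 (Zephyr) > $6.85 (Orion) > $4.81 (Dune) > …
Slot 1: Zephyr pays $6.85 × 890 = $6096.50
Slot 2: Orion pays $4.81 × 690 = $3318.90
Total = $9415.40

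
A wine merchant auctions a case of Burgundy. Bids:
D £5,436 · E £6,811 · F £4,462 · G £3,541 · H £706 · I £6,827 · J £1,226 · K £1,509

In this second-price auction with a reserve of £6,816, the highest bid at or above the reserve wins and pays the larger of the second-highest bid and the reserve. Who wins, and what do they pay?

Bids in order: 6,827 (I) > 6,811 (E) > 5,436 (D) > 4,462 (F) > 3,541 (G) > 1,509 (K) > …
Highest eligible bid: I at £6,827.
max(second-highest £6,811, reserve £6,816) = £6,816.

I pays £6,816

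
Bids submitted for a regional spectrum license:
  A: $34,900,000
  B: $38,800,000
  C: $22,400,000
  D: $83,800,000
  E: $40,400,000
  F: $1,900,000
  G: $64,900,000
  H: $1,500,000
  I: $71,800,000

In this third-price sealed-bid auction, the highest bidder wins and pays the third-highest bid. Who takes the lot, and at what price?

D pays $64,900,000

Bids in order: 83,800,000 (D) > 71,800,000 (I) > 64,900,000 (G) > 40,400,000 (E) > 38,800,000 (B) > 34,900,000 (A) > …
D wins; payment is bid #3 in the ranking = $64,900,000.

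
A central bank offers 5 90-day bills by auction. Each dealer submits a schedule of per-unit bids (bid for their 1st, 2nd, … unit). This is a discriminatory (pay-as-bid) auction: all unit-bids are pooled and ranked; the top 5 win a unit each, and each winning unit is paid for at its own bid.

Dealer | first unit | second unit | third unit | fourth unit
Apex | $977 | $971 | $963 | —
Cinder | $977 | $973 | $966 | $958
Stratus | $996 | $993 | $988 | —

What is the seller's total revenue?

Total revenue: $4,931

Pooled unit-bids ranked (top 5): 996 (Stratus-1), 993 (Stratus-2), 988 (Stratus-3), 977 (Apex-1), 977 (Cinder-1)
Next rejected bid: $973 (not a price — pay-as-bid).
Each winning unit pays its own bid.
Revenue = 996 + 993 + 988 + 977 + 977 = $4,931.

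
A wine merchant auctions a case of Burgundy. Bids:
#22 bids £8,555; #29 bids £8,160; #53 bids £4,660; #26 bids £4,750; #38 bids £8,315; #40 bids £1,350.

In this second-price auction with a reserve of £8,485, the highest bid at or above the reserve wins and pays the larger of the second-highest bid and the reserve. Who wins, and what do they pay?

#22 pays £8,485

Sorting bids: 8,555 (#22) > 8,315 (#38) > 8,160 (#29) > 4,750 (#26) > 4,660 (#53) > 1,350 (#40)
Highest eligible bid: #22 at £8,555.
Second-highest bid £8,315 is below the reserve £8,485, so the reserve binds → payment £8,485.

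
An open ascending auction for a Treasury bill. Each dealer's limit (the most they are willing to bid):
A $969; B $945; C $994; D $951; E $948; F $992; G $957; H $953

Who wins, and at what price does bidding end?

Ascending (English) auction: the price rises until one bidder remains; the winner pays the price at which the last rival dropped out.
Limits ranked: 994 (C) > 992 (F) > 969 (A) > 957 (G) > 953 (H) > 951 (D) > …
Once the price passes $992, only C is left; the hammer falls at F's limit of $992.

C wins at $992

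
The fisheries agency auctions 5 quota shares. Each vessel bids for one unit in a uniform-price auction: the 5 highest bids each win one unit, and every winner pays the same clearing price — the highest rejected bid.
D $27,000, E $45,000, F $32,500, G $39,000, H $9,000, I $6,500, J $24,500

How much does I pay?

I pays $0

Ordering the bids: 45,000 (E), 39,000 (G), 32,500 (F), 27,000 (D), 24,500 (J), 9,000 (H), 6,500 (I)
Top 5: E, G, F, D, J.
Highest unsuccessful bid: $9,000 → clearing price.
I does not win → pays $0.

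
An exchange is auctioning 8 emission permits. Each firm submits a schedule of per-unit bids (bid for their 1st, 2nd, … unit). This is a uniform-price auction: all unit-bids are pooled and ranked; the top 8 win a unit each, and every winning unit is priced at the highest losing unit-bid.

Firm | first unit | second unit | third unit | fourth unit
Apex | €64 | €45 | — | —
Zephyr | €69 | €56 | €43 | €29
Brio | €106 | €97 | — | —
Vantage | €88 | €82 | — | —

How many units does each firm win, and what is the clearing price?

Merging the schedules and taking the best 8: 106 (Brio-1), 97 (Brio-2), 88 (Vantage-1), 82 (Vantage-2), 69 (Zephyr-1), 64 (Apex-1), 56 (Zephyr-2), 45 (Apex-2)
First bid not allocated: €43.
Allocation: Apex 2, Brio 2, Vantage 2, Zephyr 2.

Apex 2, Brio 2, Vantage 2, Zephyr 2; clearing price €43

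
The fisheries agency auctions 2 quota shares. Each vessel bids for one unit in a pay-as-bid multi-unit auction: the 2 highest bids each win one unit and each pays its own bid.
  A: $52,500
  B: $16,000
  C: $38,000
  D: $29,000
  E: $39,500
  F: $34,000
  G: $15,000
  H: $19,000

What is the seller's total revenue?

Sorting: 52,500 (A), 39,500 (E), 38,000 (C), 34,000 (F), …
Winners (2 units): A, E.
Total revenue = 52,500 + 39,500 = $92,000.

Total revenue: $92,000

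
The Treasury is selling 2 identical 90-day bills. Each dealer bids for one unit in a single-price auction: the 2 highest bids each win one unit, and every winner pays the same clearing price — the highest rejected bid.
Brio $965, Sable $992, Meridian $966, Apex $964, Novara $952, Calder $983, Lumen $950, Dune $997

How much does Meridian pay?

Sorting: 997 (Dune), 992 (Sable), 983 (Calder), 966 (Meridian), …
Winners (2 units): Dune, Sable.
Highest unsuccessful bid: $983 → clearing price.
Meridian does not win → pays $0.

Meridian pays $0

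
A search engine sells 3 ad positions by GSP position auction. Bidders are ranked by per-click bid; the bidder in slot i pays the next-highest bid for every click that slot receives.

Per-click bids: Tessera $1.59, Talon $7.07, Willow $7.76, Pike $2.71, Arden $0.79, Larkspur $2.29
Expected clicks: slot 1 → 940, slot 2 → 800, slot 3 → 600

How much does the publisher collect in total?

Ranked by bid: $7.76 (Willow) > $7.07 (Talon) > $2.71 (Pike) > $2.29 (Larkspur) > …
Slot 1: Willow pays $7.07 × 940 = $6645.80
Slot 2: Talon pays $2.71 × 800 = $2168.00
Slot 3: Pike pays $2.29 × 600 = $1374.00
Total = $10187.80

Total revenue: $10187.80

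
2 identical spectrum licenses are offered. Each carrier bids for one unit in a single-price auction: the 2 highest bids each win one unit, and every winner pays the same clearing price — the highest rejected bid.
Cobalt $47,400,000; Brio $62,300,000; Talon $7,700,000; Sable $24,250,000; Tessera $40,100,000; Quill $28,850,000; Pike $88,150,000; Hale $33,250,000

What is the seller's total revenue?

Sorting: 88,150,000 (Pike), 62,300,000 (Brio), 47,400,000 (Cobalt), 40,100,000 (Tessera), …
Top 2: Pike, Brio.
First losing bid is Cobalt's $47,400,000, which sets the uniform price.
Total revenue = 2 × $47,400,000 = $94,800,000.

Total revenue: $94,800,000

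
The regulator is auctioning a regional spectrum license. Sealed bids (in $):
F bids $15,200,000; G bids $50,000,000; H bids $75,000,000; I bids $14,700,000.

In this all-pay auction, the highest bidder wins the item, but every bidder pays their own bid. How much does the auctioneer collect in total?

Sorting bids: 75,000,000 (H) > 50,000,000 (G) > 15,200,000 (F) > 14,700,000 (I)
Every bidder forfeits their bid regardless of winning.
Revenue = 15,200,000 + 50,000,000 + 75,000,000 + 14,700,000 = $154,900,000.

Total revenue: $154,900,000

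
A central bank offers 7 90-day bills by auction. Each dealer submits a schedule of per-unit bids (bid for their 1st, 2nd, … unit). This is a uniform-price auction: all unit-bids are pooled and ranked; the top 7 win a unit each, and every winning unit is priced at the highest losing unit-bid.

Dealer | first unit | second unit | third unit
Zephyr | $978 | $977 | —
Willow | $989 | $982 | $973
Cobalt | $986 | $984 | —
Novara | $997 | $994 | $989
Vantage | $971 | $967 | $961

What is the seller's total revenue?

Total revenue: $6,846

Merging the schedules and taking the best 7: 997 (Novara-1), 994 (Novara-2), 989 (Willow-1), 989 (Novara-3), 986 (Cobalt-1), 984 (Cobalt-2), 982 (Willow-2)
First bid not allocated: $978.
Allocation: Cobalt 2, Novara 3, Willow 2. Every unit priced at $978.
Revenue = 7 × 978 = $6,846.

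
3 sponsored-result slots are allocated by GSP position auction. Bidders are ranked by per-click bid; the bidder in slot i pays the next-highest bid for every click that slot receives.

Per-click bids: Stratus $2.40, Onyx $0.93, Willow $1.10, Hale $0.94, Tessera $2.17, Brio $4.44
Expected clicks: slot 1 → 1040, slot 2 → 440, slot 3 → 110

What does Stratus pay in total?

Sorting advertisers: $4.44 (Brio) > $2.40 (Stratus) > $2.17 (Tessera) > $1.10 (Willow) > …
Stratus holds slot 2 → pays next bid $2.17 × 440 clicks = $954.80.

Stratus pays $954.80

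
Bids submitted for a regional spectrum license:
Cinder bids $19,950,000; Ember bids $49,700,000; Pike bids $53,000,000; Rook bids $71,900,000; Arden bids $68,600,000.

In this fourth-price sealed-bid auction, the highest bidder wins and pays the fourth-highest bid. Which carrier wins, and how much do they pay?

Rule: the highest bidder wins and pays the fourth-highest bid.
Bids in order: 71,900,000 (Rook) > 68,600,000 (Arden) > 53,000,000 (Pike) > 49,700,000 (Ember) > 19,950,000 (Cinder)
Rook is highest; pays the fourth-highest bid, $49,700,000.

Rook pays $49,700,000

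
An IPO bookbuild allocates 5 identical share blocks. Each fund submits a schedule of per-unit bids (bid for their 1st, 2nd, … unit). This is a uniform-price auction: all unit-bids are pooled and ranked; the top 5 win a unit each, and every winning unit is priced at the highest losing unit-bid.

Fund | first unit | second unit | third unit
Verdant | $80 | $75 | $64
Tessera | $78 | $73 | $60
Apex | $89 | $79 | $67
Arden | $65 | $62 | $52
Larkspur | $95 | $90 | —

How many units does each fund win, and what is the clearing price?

Apex 2, Larkspur 2, Verdant 1; clearing price $78

All unit-bids, highest first — top 5: 95 (Larkspur-1), 90 (Larkspur-2), 89 (Apex-1), 80 (Verdant-1), 79 (Apex-2)
Highest rejected unit-bid = $78.
Allocation: Apex 2, Larkspur 2, Verdant 1.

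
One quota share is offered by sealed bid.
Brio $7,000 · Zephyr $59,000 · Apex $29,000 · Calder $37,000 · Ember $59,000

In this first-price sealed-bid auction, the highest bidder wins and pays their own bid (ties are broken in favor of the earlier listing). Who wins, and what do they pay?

Sorting bids: 59,000 (Zephyr) > 59,000 (Ember) > 37,000 (Calder) > 29,000 (Apex) > 7,000 (Brio)
Zephyr and Ember tie at $59,000; tie-break gives it to Zephyr.
First-price: Zephyr pays what they bid, $59,000.

Zephyr pays $59,000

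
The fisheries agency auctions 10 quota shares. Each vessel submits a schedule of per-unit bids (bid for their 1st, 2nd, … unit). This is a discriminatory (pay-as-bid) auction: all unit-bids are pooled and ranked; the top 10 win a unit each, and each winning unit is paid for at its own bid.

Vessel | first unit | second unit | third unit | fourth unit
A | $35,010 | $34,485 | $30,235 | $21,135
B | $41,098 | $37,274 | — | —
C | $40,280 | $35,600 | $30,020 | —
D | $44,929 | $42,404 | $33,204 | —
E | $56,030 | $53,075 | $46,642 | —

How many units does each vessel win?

A 1, B 2, C 2, D 2, E 3

Merging the schedules and taking the best 10: 56,030 (E-1), 53,075 (E-2), 46,642 (E-3), 44,929 (D-1), 42,404 (D-2), 41,098 (B-1), 40,280 (C-1), 37,274 (B-2), 35,600 (C-2), 35,010 (A-1)
Next rejected bid: $34,485 (not a price — pay-as-bid).
Allocation: A 1, B 2, C 2, D 2, E 3.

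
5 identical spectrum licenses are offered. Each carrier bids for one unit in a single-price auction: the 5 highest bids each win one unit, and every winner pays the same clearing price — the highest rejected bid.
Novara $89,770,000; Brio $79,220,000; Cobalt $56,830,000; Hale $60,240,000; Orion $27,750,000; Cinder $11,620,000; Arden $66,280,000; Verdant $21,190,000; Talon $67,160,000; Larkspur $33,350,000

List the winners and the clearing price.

Bids ranked high→low: 89,770,000 (Novara), 79,220,000 (Brio), 67,160,000 (Talon), 66,280,000 (Arden), 60,240,000 (Hale), 56,830,000 (Cobalt), 33,350,000 (Larkspur), …
Top 5: Novara, Brio, Talon, Arden, Hale.
Clearing price = highest rejected bid = $56,830,000.

Novara, Brio, Talon, Arden, Hale; each pays $56,830,000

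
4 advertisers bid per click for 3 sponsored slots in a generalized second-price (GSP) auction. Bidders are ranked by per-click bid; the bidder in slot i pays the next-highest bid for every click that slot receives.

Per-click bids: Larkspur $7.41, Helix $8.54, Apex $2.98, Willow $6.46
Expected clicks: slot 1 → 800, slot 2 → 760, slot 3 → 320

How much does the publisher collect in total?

Total revenue: $11791.20

Per-click bids in order: $8.54 (Helix) > $7.41 (Larkspur) > $6.46 (Willow) > $2.98 (Apex)
Slot 1: Helix pays $7.41 × 800 = $5928.00
Slot 2: Larkspur pays $6.46 × 760 = $4909.60
Slot 3: Willow pays $2.98 × 320 = $953.60
Total = $11791.20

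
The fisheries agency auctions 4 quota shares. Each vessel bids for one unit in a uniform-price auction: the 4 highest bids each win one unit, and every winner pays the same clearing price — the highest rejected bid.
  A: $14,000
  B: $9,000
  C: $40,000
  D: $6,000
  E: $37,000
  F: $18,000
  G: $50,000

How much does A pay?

Sorting: 50,000 (G), 40,000 (C), 37,000 (E), 18,000 (F), 14,000 (A), 9,000 (B), …
Top 4: G, C, E, F.
Highest unsuccessful bid: $14,000 → clearing price.
A does not win → pays $0.

A pays $0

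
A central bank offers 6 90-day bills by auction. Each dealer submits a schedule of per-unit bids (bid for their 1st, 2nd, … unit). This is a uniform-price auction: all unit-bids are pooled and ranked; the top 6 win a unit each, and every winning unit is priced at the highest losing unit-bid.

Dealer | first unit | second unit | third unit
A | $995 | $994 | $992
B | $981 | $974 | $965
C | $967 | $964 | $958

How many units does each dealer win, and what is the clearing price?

A 3, B 2, C 1; clearing price $965

All unit-bids, highest first — top 6: 995 (A-1), 994 (A-2), 992 (A-3), 981 (B-1), 974 (B-2), 967 (C-1)
First bid not allocated: $965.
Allocation: A 3, B 2, C 1.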